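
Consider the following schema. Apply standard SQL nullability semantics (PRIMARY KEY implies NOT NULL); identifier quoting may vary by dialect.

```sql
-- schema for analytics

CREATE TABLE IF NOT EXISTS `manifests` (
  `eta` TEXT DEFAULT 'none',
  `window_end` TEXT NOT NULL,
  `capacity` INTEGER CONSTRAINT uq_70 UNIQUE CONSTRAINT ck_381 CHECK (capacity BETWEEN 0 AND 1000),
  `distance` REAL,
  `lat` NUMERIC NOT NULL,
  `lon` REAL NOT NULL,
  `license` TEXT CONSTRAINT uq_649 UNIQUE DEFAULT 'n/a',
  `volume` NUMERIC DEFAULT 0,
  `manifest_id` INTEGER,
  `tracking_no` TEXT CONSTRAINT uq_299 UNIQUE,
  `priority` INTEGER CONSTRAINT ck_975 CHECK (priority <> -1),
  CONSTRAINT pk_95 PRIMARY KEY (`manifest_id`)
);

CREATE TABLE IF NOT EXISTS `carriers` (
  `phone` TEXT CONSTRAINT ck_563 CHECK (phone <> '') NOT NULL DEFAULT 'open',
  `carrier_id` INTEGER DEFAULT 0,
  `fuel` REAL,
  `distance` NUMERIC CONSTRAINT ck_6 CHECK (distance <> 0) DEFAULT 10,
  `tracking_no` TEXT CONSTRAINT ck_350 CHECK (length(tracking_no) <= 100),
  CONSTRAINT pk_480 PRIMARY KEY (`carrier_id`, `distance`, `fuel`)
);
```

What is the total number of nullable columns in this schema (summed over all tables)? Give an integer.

manifests: 7 nullable (eta, capacity, distance, license, volume, tracking_no, priority — PK (manifest_id) and explicit NOT NULL columns excluded).
carriers: 1 nullable (tracking_no — PK (carrier_id, distance, fuel) and explicit NOT NULL columns excluded).
Total: 7 + 1 = 8.

8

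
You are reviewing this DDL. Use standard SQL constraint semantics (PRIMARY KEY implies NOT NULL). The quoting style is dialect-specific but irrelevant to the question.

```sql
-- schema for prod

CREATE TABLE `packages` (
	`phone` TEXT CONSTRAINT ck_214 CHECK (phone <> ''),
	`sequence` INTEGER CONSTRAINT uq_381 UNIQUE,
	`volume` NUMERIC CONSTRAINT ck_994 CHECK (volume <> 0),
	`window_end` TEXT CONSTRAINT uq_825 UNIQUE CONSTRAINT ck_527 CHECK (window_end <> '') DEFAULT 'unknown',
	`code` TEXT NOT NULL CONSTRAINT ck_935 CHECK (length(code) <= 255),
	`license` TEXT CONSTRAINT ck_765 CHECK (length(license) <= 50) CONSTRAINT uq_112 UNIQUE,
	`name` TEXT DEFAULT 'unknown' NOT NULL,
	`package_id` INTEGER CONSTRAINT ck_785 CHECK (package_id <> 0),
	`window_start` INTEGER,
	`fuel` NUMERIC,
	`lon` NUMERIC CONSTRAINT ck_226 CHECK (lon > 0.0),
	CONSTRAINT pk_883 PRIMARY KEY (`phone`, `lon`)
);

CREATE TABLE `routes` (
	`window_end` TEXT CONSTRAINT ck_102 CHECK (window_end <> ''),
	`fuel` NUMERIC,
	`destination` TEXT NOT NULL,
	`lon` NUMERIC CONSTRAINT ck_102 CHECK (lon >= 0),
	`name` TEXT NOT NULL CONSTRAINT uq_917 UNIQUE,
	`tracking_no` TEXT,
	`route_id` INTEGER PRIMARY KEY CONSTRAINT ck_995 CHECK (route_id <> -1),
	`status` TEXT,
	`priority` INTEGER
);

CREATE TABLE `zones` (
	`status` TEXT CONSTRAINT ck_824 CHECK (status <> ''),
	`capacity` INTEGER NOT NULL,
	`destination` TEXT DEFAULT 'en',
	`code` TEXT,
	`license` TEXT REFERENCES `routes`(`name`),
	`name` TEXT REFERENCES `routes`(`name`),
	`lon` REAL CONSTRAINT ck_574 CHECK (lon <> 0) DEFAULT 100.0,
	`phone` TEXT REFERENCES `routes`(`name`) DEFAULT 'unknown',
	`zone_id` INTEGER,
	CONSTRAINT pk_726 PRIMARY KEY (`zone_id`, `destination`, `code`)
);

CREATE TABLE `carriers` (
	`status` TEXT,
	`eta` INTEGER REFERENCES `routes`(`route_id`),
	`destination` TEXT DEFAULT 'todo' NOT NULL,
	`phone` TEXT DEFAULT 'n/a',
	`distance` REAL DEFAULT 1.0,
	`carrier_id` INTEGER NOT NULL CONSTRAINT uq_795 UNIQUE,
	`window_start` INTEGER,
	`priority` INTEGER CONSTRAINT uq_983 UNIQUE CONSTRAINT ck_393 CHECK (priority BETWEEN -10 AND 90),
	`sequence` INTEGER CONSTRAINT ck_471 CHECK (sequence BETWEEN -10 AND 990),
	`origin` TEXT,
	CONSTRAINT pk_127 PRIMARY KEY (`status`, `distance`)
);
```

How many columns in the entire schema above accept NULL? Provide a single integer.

24

packages: 7 nullable (sequence, volume, window_end, license, package_id, window_start, fuel — PK (phone, lon) and explicit NOT NULL columns excluded).
routes: 6 nullable (window_end, fuel, lon, tracking_no, status, priority — PK (route_id) and explicit NOT NULL columns excluded).
zones: 5 nullable (status, license, name, lon, phone — PK (zone_id, destination, code) and explicit NOT NULL columns excluded).
carriers: 6 nullable (eta, phone, window_start, priority, sequence, origin — PK (status, distance) and explicit NOT NULL columns excluded).
Total: 7 + 6 + 5 + 6 = 24.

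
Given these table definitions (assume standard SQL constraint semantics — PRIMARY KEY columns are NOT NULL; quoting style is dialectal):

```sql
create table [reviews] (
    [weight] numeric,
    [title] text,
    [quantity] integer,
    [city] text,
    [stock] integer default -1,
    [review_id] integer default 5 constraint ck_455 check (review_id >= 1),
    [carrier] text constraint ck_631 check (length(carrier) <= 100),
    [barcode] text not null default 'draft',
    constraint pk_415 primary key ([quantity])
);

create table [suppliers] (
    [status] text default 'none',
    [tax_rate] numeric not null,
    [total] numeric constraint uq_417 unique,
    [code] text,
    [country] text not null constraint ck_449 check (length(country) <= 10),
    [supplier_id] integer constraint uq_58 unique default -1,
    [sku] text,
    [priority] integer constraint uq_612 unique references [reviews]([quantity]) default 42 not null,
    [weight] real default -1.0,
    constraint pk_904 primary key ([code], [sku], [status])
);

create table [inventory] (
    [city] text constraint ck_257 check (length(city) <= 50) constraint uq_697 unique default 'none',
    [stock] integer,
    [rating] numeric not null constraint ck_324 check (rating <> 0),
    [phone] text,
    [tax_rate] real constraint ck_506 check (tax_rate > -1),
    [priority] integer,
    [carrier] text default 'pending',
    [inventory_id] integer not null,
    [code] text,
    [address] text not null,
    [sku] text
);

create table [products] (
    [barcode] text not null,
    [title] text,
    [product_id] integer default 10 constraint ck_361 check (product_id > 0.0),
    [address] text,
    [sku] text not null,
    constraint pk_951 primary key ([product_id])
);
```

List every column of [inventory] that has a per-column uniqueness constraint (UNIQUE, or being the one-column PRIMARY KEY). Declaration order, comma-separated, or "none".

- city: declared UNIQUE → unique.
- stock: no UNIQUE or single-column PK constraint.
- rating: no UNIQUE or single-column PK constraint.
- phone: no UNIQUE or single-column PK constraint.
- tax_rate: no UNIQUE or single-column PK constraint.
- priority: no UNIQUE or single-column PK constraint.
- carrier: no UNIQUE or single-column PK constraint.
- inventory_id: no UNIQUE or single-column PK constraint.
- code: no UNIQUE or single-column PK constraint.
- address: no UNIQUE or single-column PK constraint.
- sku: no UNIQUE or single-column PK constraint.

city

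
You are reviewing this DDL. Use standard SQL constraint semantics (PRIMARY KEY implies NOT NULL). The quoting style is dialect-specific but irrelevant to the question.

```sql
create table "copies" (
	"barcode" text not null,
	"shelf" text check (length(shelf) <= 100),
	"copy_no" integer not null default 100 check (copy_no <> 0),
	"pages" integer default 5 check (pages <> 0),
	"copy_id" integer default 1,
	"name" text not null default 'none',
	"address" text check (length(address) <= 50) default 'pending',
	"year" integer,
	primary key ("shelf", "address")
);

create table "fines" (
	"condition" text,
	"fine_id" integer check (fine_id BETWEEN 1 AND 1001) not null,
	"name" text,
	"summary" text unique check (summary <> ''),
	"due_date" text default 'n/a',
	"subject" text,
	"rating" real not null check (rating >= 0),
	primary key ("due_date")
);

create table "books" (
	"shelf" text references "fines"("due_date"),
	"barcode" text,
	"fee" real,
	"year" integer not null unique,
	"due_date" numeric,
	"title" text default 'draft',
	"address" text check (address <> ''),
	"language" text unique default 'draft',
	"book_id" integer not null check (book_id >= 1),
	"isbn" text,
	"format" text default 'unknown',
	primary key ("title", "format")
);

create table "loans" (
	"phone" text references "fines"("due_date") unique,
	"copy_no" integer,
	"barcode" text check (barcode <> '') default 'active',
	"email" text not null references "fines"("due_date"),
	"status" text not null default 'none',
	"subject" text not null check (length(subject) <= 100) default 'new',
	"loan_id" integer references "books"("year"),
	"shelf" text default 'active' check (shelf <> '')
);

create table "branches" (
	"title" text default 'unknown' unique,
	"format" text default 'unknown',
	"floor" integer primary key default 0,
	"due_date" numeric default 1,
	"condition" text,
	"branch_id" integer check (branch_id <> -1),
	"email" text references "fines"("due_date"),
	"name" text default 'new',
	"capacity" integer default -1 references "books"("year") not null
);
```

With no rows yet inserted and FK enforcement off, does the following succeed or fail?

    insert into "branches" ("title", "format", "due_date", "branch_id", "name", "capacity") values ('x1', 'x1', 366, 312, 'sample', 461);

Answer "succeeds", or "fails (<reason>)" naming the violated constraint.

NOT NULL columns: capacity is supplied; floor defaults to 0.
CHECK constraints: 312 satisfies (branch_id <> -1).
No constraint is violated.

succeeds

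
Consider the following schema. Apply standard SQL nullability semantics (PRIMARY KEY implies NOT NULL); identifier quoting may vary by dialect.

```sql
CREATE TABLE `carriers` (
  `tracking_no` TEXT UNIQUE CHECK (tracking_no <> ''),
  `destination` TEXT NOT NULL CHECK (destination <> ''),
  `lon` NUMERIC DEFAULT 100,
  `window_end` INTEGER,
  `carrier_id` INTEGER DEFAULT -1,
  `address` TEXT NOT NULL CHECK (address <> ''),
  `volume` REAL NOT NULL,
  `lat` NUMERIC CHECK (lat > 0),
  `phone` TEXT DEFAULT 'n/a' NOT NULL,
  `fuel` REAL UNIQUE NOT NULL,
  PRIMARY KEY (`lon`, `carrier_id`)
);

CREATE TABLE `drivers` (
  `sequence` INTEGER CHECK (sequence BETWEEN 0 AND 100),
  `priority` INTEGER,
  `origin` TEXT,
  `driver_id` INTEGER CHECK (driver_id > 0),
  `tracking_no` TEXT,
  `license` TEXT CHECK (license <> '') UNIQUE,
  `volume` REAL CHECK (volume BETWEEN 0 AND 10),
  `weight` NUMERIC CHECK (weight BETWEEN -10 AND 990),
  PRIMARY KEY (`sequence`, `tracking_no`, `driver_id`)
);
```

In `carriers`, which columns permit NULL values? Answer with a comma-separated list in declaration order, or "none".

tracking_no, window_end, lat

- tracking_no: CHECK does not forbid NULL (a CHECK constraint passes when its expression is NULL) → nullable.
- destination: declared NOT NULL → not nullable.
- lon: part of the PRIMARY KEY, which implies NOT NULL → not nullable.
- window_end: no NOT NULL constraint applies → nullable.
- carrier_id: part of the PRIMARY KEY, which implies NOT NULL → not nullable.
- address: declared NOT NULL → not nullable.
- volume: declared NOT NULL → not nullable.
- lat: CHECK does not forbid NULL (a CHECK constraint passes when its expression is NULL) → nullable.
- phone: declared NOT NULL → not nullable.
- fuel: declared NOT NULL → not nullable.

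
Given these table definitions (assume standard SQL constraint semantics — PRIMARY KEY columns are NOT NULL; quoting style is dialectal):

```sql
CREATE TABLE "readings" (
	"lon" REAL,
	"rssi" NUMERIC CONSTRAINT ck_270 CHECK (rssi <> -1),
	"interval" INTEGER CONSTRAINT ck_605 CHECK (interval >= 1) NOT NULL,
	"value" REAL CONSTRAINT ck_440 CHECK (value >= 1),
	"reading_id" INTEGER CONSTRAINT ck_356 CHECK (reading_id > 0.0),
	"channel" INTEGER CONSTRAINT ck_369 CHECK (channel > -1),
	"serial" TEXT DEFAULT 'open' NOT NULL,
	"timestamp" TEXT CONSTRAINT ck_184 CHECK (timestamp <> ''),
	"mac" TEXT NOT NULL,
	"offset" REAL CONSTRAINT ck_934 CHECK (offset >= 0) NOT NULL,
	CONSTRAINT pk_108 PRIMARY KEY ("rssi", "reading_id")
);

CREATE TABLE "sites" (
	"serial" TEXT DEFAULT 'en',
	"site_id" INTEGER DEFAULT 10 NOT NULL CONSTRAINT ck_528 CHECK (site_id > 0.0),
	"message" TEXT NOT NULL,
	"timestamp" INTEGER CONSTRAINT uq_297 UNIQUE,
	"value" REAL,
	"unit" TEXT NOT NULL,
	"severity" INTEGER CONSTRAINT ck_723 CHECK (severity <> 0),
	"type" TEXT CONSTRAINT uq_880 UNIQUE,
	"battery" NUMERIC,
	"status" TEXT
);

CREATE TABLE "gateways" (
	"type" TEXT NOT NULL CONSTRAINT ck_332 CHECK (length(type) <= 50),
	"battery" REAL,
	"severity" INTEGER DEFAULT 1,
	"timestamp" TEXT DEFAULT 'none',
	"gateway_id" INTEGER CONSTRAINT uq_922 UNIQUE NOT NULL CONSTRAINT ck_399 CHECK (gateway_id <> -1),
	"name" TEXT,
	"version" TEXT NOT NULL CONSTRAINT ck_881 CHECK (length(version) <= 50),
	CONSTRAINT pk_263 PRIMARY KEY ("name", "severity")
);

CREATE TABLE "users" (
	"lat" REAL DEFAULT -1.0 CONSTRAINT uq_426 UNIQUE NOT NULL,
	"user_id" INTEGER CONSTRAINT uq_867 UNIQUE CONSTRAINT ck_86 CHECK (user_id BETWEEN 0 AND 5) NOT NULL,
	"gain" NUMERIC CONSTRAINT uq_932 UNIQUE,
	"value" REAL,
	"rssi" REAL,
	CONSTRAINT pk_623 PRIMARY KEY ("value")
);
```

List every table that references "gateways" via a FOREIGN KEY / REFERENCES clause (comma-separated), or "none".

No REFERENCES clause anywhere in the schema names gateways.

none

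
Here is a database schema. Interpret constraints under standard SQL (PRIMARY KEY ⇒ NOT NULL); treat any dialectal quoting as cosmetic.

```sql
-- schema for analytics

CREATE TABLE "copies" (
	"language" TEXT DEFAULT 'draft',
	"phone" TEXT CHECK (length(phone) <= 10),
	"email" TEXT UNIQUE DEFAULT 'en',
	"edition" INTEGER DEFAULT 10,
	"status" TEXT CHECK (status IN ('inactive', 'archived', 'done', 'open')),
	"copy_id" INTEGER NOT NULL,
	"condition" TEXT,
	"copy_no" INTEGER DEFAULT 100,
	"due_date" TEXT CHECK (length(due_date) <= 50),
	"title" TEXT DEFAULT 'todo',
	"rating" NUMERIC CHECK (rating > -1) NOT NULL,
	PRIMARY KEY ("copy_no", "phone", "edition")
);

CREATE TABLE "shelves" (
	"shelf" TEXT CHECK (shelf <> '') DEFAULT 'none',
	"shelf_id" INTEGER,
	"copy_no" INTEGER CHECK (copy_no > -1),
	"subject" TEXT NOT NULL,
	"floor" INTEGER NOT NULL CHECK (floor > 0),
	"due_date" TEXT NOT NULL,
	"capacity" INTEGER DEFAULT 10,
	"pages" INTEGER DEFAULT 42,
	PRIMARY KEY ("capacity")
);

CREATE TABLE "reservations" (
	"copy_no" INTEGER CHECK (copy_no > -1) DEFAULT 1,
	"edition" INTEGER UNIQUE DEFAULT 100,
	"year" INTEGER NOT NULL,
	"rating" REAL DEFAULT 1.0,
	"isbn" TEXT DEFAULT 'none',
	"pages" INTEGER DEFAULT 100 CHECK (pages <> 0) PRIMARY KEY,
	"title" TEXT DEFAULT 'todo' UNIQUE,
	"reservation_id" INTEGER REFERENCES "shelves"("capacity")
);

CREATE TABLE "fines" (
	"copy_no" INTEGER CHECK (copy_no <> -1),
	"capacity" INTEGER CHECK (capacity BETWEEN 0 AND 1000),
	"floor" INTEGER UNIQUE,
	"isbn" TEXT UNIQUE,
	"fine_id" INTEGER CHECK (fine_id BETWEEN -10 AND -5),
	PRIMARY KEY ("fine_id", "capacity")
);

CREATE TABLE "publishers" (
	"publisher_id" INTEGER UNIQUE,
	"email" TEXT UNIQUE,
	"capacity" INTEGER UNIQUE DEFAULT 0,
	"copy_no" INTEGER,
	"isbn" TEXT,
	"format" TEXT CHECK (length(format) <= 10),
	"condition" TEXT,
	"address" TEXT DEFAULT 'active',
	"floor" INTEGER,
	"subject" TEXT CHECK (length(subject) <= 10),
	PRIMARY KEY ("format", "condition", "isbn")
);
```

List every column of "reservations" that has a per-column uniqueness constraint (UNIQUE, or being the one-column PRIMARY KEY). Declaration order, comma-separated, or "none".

edition, pages, title

- copy_no: no UNIQUE or single-column PK constraint.
- edition: declared UNIQUE → unique.
- year: no UNIQUE or single-column PK constraint.
- rating: no UNIQUE or single-column PK constraint.
- isbn: no UNIQUE or single-column PK constraint.
- pages: single-column PRIMARY KEY → unique.
- title: declared UNIQUE → unique.
- reservation_id: no UNIQUE or single-column PK constraint.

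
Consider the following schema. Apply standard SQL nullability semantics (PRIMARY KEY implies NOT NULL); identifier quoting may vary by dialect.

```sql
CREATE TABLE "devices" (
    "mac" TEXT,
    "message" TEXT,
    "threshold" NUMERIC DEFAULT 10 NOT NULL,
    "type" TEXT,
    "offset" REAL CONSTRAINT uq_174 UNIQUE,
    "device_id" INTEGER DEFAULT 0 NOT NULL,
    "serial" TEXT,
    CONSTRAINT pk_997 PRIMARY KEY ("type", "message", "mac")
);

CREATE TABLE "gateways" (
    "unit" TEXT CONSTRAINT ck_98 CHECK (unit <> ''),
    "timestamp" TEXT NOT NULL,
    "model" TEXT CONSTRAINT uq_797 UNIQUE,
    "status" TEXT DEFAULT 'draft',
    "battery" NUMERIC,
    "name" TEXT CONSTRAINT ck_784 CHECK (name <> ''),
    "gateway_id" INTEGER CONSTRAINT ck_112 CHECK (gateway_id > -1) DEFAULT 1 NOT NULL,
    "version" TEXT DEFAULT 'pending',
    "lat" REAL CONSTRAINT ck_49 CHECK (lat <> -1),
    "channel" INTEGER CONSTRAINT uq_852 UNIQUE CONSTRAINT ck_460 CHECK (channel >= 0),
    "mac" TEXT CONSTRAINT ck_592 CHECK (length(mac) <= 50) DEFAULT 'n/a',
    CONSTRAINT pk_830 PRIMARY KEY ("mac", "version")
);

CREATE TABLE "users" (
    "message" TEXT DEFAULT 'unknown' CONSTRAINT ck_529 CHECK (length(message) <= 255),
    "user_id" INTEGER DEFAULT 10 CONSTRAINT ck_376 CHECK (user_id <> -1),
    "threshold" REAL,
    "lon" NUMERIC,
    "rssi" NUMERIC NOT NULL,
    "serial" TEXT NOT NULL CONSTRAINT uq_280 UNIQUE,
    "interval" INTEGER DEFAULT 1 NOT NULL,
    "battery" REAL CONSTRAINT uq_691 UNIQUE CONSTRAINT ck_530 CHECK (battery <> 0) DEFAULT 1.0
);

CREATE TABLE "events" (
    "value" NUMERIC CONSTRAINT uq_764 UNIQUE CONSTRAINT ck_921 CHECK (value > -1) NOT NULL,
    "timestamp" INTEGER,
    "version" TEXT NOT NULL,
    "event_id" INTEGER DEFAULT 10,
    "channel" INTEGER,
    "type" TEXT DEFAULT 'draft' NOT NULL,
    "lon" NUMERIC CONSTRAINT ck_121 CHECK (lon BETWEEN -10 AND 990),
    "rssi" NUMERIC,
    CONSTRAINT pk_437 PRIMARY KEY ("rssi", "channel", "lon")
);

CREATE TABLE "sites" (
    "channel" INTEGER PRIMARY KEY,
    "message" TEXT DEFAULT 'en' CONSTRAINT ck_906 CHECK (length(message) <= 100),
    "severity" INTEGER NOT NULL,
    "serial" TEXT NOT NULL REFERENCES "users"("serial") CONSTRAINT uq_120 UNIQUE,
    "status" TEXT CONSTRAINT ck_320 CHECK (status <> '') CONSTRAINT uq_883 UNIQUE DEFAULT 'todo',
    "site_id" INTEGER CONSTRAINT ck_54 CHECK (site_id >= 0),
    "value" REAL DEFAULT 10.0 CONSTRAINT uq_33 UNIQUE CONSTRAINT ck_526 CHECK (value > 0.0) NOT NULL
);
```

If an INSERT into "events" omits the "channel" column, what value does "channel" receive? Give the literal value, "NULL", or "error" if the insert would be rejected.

channel has no DEFAULT clause.
Omitting it would insert NULL, but it is part of the PRIMARY KEY, so the INSERT fails.

error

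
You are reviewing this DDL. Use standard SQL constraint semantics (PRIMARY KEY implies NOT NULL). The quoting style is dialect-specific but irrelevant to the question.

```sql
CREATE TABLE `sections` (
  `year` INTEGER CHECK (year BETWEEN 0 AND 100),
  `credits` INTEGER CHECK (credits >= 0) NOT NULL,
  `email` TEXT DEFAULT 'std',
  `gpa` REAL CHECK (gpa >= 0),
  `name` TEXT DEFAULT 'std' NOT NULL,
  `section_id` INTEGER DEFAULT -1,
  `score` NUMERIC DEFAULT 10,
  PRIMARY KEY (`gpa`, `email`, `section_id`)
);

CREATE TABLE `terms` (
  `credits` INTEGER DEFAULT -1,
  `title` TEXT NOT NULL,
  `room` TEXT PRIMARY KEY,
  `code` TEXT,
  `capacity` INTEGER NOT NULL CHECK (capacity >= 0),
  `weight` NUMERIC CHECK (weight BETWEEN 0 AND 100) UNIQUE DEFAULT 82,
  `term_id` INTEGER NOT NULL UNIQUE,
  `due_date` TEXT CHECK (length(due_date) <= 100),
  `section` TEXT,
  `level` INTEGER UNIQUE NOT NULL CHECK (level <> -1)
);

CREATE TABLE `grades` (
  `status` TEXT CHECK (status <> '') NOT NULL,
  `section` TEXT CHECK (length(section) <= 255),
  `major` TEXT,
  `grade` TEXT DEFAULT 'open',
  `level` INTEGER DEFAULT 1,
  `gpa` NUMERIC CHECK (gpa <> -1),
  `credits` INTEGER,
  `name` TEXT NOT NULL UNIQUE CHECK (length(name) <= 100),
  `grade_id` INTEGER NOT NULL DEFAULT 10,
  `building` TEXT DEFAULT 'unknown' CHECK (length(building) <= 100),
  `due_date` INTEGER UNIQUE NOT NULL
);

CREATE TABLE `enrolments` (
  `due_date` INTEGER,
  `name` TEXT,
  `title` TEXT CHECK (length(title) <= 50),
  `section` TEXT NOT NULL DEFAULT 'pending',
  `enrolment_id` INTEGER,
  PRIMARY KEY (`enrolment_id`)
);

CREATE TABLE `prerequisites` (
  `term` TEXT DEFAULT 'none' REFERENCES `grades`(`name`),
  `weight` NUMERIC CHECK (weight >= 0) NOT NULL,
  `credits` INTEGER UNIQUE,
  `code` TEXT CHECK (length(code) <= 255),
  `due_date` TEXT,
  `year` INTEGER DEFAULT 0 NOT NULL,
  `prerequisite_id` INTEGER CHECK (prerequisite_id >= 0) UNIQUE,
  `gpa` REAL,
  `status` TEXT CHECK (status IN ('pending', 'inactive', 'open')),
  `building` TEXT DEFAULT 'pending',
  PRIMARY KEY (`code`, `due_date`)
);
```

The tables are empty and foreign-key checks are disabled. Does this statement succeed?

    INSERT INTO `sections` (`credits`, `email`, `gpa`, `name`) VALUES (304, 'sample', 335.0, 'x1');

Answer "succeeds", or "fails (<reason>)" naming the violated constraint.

succeeds

NOT NULL columns: credits is supplied; email is supplied; gpa is supplied; name is supplied; section_id defaults to -1.
CHECK constraints: 304 satisfies (credits >= 0); 335.0 satisfies (gpa >= 0).
No constraint is violated.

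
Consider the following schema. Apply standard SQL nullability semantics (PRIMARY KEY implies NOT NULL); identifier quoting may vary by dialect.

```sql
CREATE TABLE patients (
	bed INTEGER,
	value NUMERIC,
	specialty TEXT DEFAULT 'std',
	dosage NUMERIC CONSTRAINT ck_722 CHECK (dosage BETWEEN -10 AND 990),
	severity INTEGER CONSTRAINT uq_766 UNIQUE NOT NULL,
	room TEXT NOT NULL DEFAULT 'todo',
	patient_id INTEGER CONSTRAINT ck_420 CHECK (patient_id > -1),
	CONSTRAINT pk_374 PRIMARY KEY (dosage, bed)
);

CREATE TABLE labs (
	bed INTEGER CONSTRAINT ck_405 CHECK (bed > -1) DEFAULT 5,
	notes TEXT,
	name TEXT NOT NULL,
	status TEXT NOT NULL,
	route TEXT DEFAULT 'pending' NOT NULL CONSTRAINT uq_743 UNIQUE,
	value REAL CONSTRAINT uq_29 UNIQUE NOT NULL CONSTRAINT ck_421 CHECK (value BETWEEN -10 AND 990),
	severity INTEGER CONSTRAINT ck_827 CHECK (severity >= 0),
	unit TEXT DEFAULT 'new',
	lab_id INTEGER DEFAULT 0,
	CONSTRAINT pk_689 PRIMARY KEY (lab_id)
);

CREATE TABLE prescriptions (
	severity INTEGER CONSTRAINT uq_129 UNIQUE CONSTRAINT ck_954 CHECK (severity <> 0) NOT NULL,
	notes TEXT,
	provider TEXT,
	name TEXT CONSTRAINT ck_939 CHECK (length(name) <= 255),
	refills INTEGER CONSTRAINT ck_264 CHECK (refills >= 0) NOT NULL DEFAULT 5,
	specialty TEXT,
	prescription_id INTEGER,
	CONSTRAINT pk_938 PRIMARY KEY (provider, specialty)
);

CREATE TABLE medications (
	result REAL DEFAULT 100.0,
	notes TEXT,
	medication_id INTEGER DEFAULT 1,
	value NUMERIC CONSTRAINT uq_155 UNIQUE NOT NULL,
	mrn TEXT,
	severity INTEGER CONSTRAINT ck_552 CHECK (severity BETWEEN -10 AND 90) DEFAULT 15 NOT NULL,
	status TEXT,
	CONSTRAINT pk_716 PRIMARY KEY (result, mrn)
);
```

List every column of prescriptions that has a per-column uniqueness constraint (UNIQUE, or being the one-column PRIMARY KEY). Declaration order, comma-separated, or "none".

severity

- severity: declared UNIQUE → unique.
- notes: no UNIQUE or single-column PK constraint.
- provider: part of a composite PRIMARY KEY — only the tuple is unique, not this column on its own.
- name: no UNIQUE or single-column PK constraint.
- refills: no UNIQUE or single-column PK constraint.
- specialty: part of a composite PRIMARY KEY — only the tuple is unique, not this column on its own.
- prescription_id: no UNIQUE or single-column PK constraint.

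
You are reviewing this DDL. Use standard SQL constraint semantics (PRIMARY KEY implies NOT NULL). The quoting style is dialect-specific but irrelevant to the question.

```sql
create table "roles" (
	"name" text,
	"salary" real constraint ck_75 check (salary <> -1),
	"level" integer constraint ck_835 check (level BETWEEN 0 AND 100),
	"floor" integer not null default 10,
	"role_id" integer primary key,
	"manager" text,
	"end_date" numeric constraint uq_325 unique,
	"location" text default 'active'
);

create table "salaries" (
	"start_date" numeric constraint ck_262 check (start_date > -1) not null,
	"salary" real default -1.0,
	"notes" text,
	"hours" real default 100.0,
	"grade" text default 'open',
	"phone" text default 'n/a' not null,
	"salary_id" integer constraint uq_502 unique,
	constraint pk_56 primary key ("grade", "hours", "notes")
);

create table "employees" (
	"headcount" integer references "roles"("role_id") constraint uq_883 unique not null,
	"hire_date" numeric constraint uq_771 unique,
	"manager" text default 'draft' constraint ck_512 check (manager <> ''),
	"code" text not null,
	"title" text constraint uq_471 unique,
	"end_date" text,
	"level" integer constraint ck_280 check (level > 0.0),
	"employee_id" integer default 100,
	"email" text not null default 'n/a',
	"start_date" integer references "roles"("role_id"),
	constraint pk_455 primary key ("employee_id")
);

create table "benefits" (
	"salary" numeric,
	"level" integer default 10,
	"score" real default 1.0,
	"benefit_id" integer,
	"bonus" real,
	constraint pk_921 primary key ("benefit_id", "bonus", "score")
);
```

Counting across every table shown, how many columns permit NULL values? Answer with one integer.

16

roles: 6 nullable (name, salary, level, manager, end_date, location — PK (role_id) and explicit NOT NULL columns excluded).
salaries: 2 nullable (salary, salary_id — PK (grade, hours, notes) and explicit NOT NULL columns excluded).
employees: 6 nullable (hire_date, manager, title, end_date, level, start_date — PK (employee_id) and explicit NOT NULL columns excluded).
benefits: 2 nullable (salary, level — PK (benefit_id, bonus, score) and explicit NOT NULL columns excluded).
Total: 6 + 2 + 6 + 2 = 16.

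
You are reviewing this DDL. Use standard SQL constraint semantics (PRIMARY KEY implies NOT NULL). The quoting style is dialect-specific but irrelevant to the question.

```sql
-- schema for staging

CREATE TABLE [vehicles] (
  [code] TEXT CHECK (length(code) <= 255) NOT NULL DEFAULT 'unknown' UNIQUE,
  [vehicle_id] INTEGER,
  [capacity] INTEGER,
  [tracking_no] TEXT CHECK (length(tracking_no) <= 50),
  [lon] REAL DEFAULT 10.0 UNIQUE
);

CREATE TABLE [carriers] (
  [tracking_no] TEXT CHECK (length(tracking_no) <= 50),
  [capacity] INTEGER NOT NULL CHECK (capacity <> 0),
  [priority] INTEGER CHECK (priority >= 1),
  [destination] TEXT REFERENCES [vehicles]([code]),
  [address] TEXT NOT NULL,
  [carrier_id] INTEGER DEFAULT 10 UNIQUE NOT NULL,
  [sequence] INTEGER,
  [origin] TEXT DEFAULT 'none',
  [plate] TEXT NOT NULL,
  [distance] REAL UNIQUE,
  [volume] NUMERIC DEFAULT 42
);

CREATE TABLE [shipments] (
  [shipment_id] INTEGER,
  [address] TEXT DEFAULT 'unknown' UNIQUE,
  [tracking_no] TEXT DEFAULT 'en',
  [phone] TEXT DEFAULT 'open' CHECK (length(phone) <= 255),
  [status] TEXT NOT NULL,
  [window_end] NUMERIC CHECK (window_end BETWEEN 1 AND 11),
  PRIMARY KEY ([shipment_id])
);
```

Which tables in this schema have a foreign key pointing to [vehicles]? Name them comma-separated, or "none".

carriers

- carriers.destination references vehicles(code).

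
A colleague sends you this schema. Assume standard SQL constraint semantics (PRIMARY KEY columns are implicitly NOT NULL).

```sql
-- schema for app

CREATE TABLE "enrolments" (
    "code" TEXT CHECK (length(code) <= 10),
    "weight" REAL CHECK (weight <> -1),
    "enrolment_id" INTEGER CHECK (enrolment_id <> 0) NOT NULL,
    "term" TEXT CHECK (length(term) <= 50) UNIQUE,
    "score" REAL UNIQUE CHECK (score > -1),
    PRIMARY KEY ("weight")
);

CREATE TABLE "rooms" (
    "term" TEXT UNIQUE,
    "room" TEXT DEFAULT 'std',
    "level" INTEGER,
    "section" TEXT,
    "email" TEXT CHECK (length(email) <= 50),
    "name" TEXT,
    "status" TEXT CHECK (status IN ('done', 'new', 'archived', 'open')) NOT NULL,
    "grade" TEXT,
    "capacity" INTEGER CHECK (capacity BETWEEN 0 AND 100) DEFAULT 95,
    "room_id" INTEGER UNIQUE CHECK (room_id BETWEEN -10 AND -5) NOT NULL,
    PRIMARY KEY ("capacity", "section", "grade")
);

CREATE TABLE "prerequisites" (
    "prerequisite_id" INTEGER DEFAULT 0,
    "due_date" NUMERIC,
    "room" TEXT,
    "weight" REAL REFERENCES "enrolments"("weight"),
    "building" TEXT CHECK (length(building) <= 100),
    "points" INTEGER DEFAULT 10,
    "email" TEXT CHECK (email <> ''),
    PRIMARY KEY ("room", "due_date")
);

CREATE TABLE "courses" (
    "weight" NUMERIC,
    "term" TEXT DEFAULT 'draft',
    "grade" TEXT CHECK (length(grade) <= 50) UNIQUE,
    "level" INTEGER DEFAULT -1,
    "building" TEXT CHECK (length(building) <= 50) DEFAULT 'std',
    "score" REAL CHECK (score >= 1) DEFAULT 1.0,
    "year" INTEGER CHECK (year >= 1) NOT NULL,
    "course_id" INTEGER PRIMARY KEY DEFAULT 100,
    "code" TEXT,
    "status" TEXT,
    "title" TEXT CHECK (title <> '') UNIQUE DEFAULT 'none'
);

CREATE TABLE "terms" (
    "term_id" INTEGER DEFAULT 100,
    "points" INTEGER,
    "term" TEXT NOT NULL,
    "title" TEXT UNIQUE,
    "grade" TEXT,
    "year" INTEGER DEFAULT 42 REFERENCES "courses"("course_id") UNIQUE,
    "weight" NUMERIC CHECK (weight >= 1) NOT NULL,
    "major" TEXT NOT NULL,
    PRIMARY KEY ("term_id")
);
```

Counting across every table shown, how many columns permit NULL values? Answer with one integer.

26

enrolments: 3 nullable (code, term, score — PK (weight) and explicit NOT NULL columns excluded).
rooms: 5 nullable (term, room, level, email, name — PK (capacity, section, grade) and explicit NOT NULL columns excluded).
prerequisites: 5 nullable (prerequisite_id, weight, building, points, email — PK (room, due_date) and explicit NOT NULL columns excluded).
courses: 9 nullable (weight, term, grade, level, building, score, code, status, title — PK (course_id) and explicit NOT NULL columns excluded).
terms: 4 nullable (points, title, grade, year — PK (term_id) and explicit NOT NULL columns excluded).
Total: 3 + 5 + 5 + 9 + 4 = 26.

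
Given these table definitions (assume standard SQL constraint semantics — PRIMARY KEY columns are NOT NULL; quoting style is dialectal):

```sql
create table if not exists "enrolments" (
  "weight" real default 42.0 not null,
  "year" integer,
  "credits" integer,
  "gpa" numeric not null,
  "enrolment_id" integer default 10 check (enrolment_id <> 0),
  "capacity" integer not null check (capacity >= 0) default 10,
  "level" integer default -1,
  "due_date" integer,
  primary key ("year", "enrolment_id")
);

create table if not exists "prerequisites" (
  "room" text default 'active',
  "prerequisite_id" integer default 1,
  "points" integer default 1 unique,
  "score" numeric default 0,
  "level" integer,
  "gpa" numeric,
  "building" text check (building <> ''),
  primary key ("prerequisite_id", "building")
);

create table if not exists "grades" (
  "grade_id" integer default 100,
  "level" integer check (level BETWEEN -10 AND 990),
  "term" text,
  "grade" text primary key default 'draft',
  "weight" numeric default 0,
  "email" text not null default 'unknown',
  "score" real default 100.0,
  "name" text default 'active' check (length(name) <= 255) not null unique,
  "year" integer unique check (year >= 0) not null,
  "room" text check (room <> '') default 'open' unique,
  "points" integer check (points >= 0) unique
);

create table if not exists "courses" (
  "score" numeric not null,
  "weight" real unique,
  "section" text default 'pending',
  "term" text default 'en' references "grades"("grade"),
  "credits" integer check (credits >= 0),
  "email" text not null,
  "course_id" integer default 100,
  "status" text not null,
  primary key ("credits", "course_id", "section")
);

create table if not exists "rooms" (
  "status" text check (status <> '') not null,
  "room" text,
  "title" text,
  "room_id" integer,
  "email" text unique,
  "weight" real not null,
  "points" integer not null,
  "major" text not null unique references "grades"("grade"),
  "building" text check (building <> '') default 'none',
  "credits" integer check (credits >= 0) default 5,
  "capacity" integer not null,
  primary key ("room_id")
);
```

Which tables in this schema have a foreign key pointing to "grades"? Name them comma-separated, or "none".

courses, rooms

- courses.term references grades(grade).
- rooms.major references grades(grade).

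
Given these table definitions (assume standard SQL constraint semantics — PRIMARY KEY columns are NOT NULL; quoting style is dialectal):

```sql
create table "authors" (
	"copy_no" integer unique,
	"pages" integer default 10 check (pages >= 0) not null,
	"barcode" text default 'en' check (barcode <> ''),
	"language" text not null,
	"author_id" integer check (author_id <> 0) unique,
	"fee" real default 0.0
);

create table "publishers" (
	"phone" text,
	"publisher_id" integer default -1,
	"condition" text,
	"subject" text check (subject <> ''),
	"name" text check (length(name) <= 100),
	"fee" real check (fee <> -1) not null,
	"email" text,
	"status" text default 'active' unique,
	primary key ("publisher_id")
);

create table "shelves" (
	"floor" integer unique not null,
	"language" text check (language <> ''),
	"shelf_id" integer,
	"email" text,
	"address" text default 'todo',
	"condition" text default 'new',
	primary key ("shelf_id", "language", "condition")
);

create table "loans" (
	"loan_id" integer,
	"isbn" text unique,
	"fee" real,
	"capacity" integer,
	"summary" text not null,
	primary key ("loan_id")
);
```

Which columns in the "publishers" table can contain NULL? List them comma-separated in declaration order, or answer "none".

- phone: no NOT NULL constraint applies → nullable.
- publisher_id: part of the PRIMARY KEY, which implies NOT NULL → not nullable.
- condition: no NOT NULL constraint applies → nullable.
- subject: CHECK does not forbid NULL (a CHECK constraint passes when its expression is NULL) → nullable.
- name: CHECK does not forbid NULL (a CHECK constraint passes when its expression is NULL) → nullable.
- fee: declared NOT NULL → not nullable.
- email: no NOT NULL constraint applies → nullable.
- status: UNIQUE does not imply NOT NULL → nullable.

phone, condition, subject, name, email, status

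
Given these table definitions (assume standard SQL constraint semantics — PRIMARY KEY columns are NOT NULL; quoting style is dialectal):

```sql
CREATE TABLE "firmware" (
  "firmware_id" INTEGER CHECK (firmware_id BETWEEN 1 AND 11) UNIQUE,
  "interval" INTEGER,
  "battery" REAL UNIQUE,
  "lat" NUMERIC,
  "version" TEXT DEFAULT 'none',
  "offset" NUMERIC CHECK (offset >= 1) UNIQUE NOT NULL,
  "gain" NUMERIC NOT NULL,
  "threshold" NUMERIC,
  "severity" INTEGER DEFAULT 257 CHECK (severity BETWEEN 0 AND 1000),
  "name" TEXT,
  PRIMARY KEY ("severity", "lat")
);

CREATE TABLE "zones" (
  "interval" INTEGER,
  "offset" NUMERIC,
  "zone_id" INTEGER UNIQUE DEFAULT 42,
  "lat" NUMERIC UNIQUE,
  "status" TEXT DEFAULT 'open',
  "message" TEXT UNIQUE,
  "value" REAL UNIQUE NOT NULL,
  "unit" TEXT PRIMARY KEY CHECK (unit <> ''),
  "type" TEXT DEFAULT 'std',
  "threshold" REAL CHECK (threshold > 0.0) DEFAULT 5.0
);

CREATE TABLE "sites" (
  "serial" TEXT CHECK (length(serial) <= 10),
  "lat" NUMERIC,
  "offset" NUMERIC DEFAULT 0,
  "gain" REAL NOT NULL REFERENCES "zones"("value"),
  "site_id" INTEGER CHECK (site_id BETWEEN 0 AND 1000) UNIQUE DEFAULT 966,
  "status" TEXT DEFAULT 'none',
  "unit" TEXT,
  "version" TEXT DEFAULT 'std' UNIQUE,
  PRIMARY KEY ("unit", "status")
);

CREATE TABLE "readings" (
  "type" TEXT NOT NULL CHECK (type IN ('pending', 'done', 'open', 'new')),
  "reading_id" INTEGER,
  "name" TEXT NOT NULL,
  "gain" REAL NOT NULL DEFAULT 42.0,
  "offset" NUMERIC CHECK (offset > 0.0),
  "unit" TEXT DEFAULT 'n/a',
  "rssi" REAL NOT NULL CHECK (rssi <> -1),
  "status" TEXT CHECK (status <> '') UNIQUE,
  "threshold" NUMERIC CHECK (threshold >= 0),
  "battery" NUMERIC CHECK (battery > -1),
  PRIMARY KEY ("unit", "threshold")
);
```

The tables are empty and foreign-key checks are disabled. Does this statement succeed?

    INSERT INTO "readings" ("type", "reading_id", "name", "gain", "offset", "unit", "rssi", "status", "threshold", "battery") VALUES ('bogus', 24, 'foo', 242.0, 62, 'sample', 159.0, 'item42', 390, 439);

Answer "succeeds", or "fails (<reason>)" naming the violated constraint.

fails (CHECK on type)

The value 'bogus' for type violates CHECK (type IN ('pending', 'done', 'open', 'new')).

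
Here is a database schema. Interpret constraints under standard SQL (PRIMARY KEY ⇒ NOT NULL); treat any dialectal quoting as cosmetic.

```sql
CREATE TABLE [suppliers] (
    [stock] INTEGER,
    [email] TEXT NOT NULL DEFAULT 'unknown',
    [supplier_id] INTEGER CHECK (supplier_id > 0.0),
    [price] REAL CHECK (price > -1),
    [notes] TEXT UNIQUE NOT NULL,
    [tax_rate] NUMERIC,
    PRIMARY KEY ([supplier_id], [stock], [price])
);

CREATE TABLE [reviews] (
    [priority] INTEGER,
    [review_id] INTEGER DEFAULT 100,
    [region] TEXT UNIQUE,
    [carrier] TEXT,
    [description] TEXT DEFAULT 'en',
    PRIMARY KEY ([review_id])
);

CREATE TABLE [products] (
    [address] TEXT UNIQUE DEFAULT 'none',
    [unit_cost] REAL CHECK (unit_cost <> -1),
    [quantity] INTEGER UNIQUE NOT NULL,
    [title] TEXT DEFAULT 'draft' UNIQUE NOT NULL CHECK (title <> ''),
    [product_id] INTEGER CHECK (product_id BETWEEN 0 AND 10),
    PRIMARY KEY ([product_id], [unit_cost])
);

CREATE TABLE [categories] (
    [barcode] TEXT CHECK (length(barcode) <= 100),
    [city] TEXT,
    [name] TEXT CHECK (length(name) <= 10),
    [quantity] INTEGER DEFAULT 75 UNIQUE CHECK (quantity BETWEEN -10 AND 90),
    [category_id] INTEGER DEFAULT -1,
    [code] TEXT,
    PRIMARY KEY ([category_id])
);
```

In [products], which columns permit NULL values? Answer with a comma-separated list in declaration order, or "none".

- address: UNIQUE does not imply NOT NULL → nullable.
- unit_cost: part of the PRIMARY KEY, which implies NOT NULL → not nullable.
- quantity: declared NOT NULL → not nullable.
- title: declared NOT NULL → not nullable.
- product_id: part of the PRIMARY KEY, which implies NOT NULL → not nullable.

address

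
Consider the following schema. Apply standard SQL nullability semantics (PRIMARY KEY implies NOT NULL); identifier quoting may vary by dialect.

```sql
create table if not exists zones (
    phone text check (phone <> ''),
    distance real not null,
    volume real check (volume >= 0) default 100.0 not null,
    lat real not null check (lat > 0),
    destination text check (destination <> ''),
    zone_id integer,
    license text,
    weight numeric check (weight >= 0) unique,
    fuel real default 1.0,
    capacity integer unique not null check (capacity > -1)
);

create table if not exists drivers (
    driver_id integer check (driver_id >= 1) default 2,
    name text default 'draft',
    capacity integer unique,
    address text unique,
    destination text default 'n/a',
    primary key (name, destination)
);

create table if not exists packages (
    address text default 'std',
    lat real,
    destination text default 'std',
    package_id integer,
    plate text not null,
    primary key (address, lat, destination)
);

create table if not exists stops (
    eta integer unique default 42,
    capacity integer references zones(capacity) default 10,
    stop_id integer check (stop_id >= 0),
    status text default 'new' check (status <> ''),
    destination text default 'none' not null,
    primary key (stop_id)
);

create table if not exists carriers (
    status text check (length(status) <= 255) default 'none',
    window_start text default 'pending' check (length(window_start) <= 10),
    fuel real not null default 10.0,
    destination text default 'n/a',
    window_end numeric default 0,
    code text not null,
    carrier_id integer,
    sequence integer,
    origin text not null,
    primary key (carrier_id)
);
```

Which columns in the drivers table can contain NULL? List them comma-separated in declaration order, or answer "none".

driver_id, capacity, address

- driver_id: CHECK does not forbid NULL (a CHECK constraint passes when its expression is NULL) → nullable.
- name: part of the PRIMARY KEY, which implies NOT NULL → not nullable.
- capacity: UNIQUE does not imply NOT NULL → nullable.
- address: UNIQUE does not imply NOT NULL → nullable.
- destination: part of the PRIMARY KEY, which implies NOT NULL → not nullable.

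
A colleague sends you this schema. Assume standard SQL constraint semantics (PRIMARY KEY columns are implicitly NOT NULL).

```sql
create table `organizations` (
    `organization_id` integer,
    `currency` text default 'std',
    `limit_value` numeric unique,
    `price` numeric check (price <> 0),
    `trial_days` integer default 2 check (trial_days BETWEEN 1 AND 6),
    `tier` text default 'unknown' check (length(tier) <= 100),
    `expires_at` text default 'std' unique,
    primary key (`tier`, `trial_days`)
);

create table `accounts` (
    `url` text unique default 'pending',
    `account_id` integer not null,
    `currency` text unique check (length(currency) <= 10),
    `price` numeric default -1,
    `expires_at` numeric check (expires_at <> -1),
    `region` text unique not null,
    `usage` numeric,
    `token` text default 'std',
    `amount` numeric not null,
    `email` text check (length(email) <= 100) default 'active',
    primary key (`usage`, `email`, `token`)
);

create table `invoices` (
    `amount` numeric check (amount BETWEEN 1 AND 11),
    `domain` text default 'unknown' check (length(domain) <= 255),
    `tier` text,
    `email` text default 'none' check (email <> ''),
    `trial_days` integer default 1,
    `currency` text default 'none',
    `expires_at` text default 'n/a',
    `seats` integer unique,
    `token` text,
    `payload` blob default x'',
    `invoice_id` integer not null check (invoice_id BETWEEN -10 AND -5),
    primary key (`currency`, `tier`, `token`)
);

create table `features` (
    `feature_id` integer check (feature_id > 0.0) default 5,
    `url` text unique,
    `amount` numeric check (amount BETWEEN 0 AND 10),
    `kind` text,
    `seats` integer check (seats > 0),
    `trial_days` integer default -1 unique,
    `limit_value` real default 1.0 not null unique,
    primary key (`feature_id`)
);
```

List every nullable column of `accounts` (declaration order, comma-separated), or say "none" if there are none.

- url: UNIQUE does not imply NOT NULL → nullable.
- account_id: declared NOT NULL → not nullable.
- currency: CHECK does not forbid NULL (a CHECK constraint passes when its expression is NULL) → nullable.
- price: DEFAULT only fills an omitted column; an explicit NULL is still allowed → nullable.
- expires_at: CHECK does not forbid NULL (a CHECK constraint passes when its expression is NULL) → nullable.
- region: declared NOT NULL → not nullable.
- usage: part of the PRIMARY KEY, which implies NOT NULL → not nullable.
- token: part of the PRIMARY KEY, which implies NOT NULL → not nullable.
- amount: declared NOT NULL → not nullable.
- email: part of the PRIMARY KEY, which implies NOT NULL → not nullable.

url, currency, price, expires_at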